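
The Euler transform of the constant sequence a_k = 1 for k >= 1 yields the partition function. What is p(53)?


The Euler transform converts the sequence a_k = 1 into the number of integer partitions.
Using the recurrence or dynamic programming:
p(53) = 329931

329931


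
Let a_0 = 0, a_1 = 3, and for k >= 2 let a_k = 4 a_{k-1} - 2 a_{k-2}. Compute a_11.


Iterating the recurrence forward:
a_0 = 0
a_1 = 3
a_2 = 4*3 - 2*0 = 12
a_3 = 4*12 - 2*3 = 42
a_4 = 4*42 - 2*12 = 144
a_5 = 4*144 - 2*42 = 492
a_6 = 4*492 - 2*144 = 1680
a_7 = 4*1680 - 2*492 = 5736
a_8 = 4*5736 - 2*1680 = 19584
a_9 = 4*19584 - 2*5736 = 66864
a_10 = 4*66864 - 2*19584 = 228288
a_11 = 4*228288 - 2*66864 = 779424
So a_11 = 779424.

779424


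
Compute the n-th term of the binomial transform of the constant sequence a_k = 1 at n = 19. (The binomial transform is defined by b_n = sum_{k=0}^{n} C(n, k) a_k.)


With a_k = 1 for all k, b_n = sum_{k=0}^{n} C(n, k) = 2^n by the binomial theorem.
For n = 19: 2^19 = 524288.

524288


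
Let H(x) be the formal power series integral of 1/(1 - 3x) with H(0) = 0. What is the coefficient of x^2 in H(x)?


1/(1 - 3x) = sum_{k>=0} 3^k x^k. Integrating termwise with H(0) = 0:
H(x) = sum_{k>=0} 3^k x^(k+1) / (k+1) = sum_{m>=1} 3^(m-1) x^m / m.
For m = 2: 3^1/2 = 3/2 = 3/2.

3/2


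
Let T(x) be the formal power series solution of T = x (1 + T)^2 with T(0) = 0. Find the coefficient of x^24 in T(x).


Apply the Lagrange inversion formula: if T = x * phi(T) with phi(t) = (1 + t)^2, then [x^n] T = (1/n) [t^(n-1)] phi(t)^n = (1/n) [t^(n-1)] (1 + t)^(2n) = (1/n) C(2n, n-1).
Using the identity C(2n, n-1) = C(2n, n) * n / (n+1), the unscaled factor equals C(2n, n) / (n+1) = C_n, the n-th Catalan number.
For n = 24: C_24 = C(48, 24) / 25 = 32247603683100/25 = 1289904147324 = 1289904147324.

1289904147324


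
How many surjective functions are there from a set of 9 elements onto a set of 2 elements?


By inclusion-exclusion on which target elements are missed, the number of surjections from an n-set onto a k-set is
surj(n, k) = sum_{j=0}^{k} (-1)^j C(k, j) (k - j)^n.
Equivalently surj(n, k) = k! * S(n, k), where S(n, k) is the Stirling number of the second kind.
For n = 9, k = 2:
S(9, 2) = 255, so
surj = 2! * 255 = 2 * 255 = 510.

510


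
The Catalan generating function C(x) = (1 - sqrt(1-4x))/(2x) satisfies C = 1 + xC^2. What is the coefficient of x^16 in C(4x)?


Substituting x -> 4x scales the n-th coefficient by 4^n, so [x^16] C(4x) = 4^16 * C_16.
C_16 = C(2*16, 16)/(17) = 601080390/17 = 35357670.
So 4^16 * 35357670 = 4294967296 * 35357670 = 151860036312760320.

151860036312760320


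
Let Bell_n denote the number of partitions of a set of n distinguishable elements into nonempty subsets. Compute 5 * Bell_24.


Bell_24 can be computed from the Bell triangle or from Dobinski's identity Bell_n = (1/e) * sum_{k>=0} k^n / k!.
Computing Bell_24 = 445958869294805289.
Then 5 * 445958869294805289 = 2229794346474026445.

2229794346474026445


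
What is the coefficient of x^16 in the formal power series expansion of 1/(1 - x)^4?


The negative binomial / multiset identity is
1/(1 - x)^r = sum_{k>=0} C(k + r - 1, r - 1) x^k.
Here r = 4 and k = 16, so the coefficient is
C(16 + 3, 3) = C(19, 3)
= 969

969


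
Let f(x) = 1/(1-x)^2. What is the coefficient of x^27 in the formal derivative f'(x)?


Differentiate: d/dx [ 1/(1-x)^r ] = r / (1-x)^(r+1).
Here r = 2, so f'(x) = 2 / (1-x)^3.
The expansion of 1/(1-x)^(r+1) has coefficient of x^n equal to C(n+r, r).
So the coefficient of x^27 in f'(x) is
2 * C(29, 2) = 2 * 406 = 812

812


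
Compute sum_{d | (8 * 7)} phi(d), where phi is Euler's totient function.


First, 8 * 7 = 56. One classical identity is sum_{d | n} phi(d) = n (each k in [1, n] has a unique gcd with n, and among the k's with gcd(k, n) = n/d there are phi(d) of them). So the sum equals 56. We also verify directly:
Divisors of 56: 1, 2, 4, 7, 8, 14, 28, 56.
phi values: 1, 1, 2, 6, 4, 6, 12, 24.
Sum = 56.

56


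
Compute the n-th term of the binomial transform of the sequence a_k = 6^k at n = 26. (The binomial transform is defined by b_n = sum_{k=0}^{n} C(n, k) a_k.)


With a_k = 6^k, b_n = sum_{k=0}^{n} C(n, k) 6^k = (1 + 6)^n by the binomial theorem.
For n = 26: (1 + 6)^26 = 7^26 = 9387480337647754305649.

9387480337647754305649


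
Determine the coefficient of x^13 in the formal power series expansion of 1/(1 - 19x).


The geometric series identity gives 1/(1 - c x) = sum_{k>=0} c^k x^k, so the coefficient of x^k is c^k.
Here c = 19 and k = 13.
Computing: 19^13 = 42052983462257059

42052983462257059


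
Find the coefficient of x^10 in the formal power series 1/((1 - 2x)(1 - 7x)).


By partial fractions or Cauchy convolution:
The coefficient equals sum_{k=0}^{10} 2^k * 7^(10-k).
= 395464939

395464939


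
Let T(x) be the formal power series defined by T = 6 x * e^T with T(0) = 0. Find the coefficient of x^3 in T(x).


Apply the Lagrange inversion formula: if T = 6 x * phi(T) with phi(t) = e^t, then
[x^n] T = 6^n * (1/n) [t^(n-1)] phi(t)^n = 6^n * (1/n) [t^(n-1)] e^(n t) = 6^n * (1/n) * n^(n-1) / (n-1)! = 6^n * n^(n-1) / n!.
When c = 1 this is the Cayley count of rooted labeled trees on n vertices, divided by n!.
For n = 3: 6^3 * 3^2 / 3! = 216 * 9/6 = 324.

324


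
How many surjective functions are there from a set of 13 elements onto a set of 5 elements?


By inclusion-exclusion on which target elements are missed, the number of surjections from an n-set onto a k-set is
surj(n, k) = sum_{j=0}^{k} (-1)^j C(k, j) (k - j)^n.
Equivalently surj(n, k) = k! * S(n, k), where S(n, k) is the Stirling number of the second kind.
For n = 13, k = 5:
S(13, 5) = 7508501, so
surj = 5! * 7508501 = 120 * 7508501 = 901020120.

901020120


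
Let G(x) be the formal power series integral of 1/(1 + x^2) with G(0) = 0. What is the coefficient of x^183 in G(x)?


1/(1 + x^2) = sum_{j>=0} (-1)^j x^(2j). Integrating termwise with G(0) = 0:
G(x) = sum_{j>=0} (-1)^j x^(2j+1) / (2j+1) = arctan(x).
Only odd powers are nonzero. For x^183 write 183 = 2*91 + 1, giving
(-1)^91 / 183 = -1/183 = -1/183.

-1/183


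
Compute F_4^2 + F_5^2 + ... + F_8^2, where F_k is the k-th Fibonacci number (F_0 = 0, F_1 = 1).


There is a standard identity sum_{k=0}^{N} F_k^2 = F_N * F_{N+1} (proved inductively from the telescoping relation F_k^2 = F_k F_{k+1} - F_{k-1} F_k). Then
sum_{k=4}^{8} F_k^2 = F_8 F_9 - F_3 F_4.
Computing: F_8 = 21, F_9 = 34, F_3 = 2, F_4 = 3.
Sum = 21 * 34 - 2 * 3 = 708.

708


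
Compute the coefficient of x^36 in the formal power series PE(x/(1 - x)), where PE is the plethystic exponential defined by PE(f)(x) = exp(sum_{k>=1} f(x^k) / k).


For f(x) = x/(1 - x) we have
sum_{k>=1} f(x^k) / k = sum_{k>=1} (1/k) * x^k / (1 - x^k) = sum_{k, m >= 1} x^(k m) / k,
which after exponentiating simplifies to
PE(x/(1 - x)) = prod_{k>=1} 1 / (1 - x^k).
This is the generating function for the partition function p(n), so the coefficient of x^36 is p(36).
Computing p(36) by dynamic programming over parts 1, 2, ..., 36: p(36) = 17977.

17977


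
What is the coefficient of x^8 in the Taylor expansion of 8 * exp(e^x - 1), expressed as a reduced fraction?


exp(e^x - 1) = sum_{k>=0} Bell_k x^k / k!, where Bell_k is the k-th Bell number.
So the coefficient of x^8 is 8 * Bell_8 / 8!.
Computing: Bell_8 = 4140 and 8! = 40320, giving
8 * 4140/40320 = 23/28.

23/28


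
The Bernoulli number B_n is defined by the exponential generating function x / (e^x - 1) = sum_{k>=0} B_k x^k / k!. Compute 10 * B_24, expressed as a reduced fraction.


Bernoulli numbers can also be computed recursively via B_0 = 1 and sum_{j=0}^{m} C(m+1, j) B_j = 0 for m >= 1. Odd-index Bernoulli numbers vanish for k >= 3.
Computing B_24 = -236364091/2730, so 10 * B_24 = 10 * -236364091/2730 = -236364091/273.

-236364091/273


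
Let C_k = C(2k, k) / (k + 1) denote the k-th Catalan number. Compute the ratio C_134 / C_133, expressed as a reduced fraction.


Using C_k = (2k)! / (k! (k+1)!), the ratio C_{k+1}/C_k simplifies to
C_{k+1}/C_k = [(2k+2)! / ((k+1)! (k+2)!)] * [k! (k+1)! / (2k)!]
 = (2k+2)(2k+1) / ((k+1)(k+2)) = 2(2k+1) / (k+2).
For k = 133: 2(2*133 + 1) / (133 + 2) = 534/135 = 178/45.

178/45


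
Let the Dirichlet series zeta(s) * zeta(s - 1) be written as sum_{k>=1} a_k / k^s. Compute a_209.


Convolution gives a_k = sum_{d | k} d * 1 = sum_{d | k} d = sigma(k), the sum of positive divisors of k.
For k = 209, the divisors are 1, 11, 19, 209, so
sigma(209) = 1 + 11 + 19 + 209 = 240.

240


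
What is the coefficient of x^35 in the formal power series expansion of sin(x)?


The Maclaurin series is sin(t) = sum_{k>=0} (-1)^k t^(2k+1) / (2k+1)!, so substituting t = x, only odd powers of x are nonzero, with coefficient of x^(2k+1) equal to (-1)^k / (2k+1)!.
Write 35 = 2*17 + 1, giving the coefficient (-1)^17 / 35! = -1/10333147966386144929666651337523200000000 = -1/10333147966386144929666651337523200000000.

-1/10333147966386144929666651337523200000000


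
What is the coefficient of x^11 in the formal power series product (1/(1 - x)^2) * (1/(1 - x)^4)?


Combine the factors: (1/(1 - x)^2) * (1/(1 - x)^4) = 1/(1 - x)^6.
Then use 1/(1 - x)^r = sum_{k>=0} C(k + r - 1, r - 1) x^k with r = 6 and k = 11:
C(16, 5) = 4368.

4368


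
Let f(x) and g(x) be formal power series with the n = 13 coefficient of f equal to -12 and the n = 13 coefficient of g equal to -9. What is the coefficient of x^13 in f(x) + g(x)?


Addition of formal power series is termwise.
The coefficient of x^13 in f + g = -12 + -9
= -21

-21


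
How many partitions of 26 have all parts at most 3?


Using the generating function (1-x)^(-1)(1-x^2)^(-1)(1-x^3)^(-1),
the coefficient of x^26 counts these restricted partitions.
Result = 70

70


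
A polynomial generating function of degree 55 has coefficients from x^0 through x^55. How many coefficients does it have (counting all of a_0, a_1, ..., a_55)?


A polynomial of degree 55 takes the form a_0 + a_1 x + ... + a_55 x^55.
The number of coefficients is 55 + 1 = 56.

56


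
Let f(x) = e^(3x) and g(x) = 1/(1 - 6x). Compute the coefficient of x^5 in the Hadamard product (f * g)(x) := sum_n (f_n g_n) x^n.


Expanding: f_k = 3^k/k! (from e^(3x)) and g_k = 6^k (from 1/(1 - 6x)). So the Hadamard coefficient (f * g)_k = 3^k 6^k / k! = (18)^k / k!.
For k = 5: 18^5/5! = 1889568/120 = 78732/5.

78732/5


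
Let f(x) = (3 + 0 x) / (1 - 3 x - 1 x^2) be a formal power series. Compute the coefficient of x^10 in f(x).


Write f(x) = sum_{k>=0} a_k x^k. Multiplying both sides by 1 - 3 x - 1 x^2 gives
(1 - 3 x - 1 x^2) sum_{k>=0} a_k x^k = 3 + 0 x.
Matching coefficients:
 x^0: a_0 = 3
 x^1: a_1 - 3 a_0 = 0  =>  a_1 = 3*3 + 0 = 9
 x^k (k >= 2): a_k = 3 a_{k-1} + 1 a_{k-2}.
Iterating: a_2 = 30, a_3 = 99, a_4 = 327, a_5 = 1080, a_6 = 3567, a_7 = 11781, a_8 = 38910, a_9 = 128511, a_10 = 424443.
So the coefficient of x^10 is 424443.

424443


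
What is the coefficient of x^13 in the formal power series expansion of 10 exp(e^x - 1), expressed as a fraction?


exp(e^x - 1) is the exponential generating function for the Bell numbers Bell_k: exp(e^x - 1) = sum_{k>=0} Bell_k x^k / k!.
So the coefficient of x^13 in 10 exp(e^x - 1) is 10 Bell_13 / 13!.
Computing: Bell_13 = 27644437 and 13! = 6227020800, giving
10 * 27644437/6227020800 = 27644437/622702080.

27644437/622702080


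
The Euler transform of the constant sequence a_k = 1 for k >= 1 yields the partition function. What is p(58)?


The Euler transform converts the sequence a_k = 1 into the number of integer partitions.
Using the recurrence or dynamic programming:
p(58) = 715220

715220


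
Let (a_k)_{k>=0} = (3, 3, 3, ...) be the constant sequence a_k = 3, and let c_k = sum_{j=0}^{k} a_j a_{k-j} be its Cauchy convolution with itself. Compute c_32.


Since a_j = 3 for all j >= 0, the convolution sum becomes
c_k = sum_{j=0}^{k} 3 * 3 = 9 * (k + 1).
Equivalently, the generating function of (a_k) is 3/(1 - x) and its square is 9/(1 - x)^2 = sum_{k>=0} 9(k + 1) x^k.
For k = 32: 9 * 33 = 297.

297


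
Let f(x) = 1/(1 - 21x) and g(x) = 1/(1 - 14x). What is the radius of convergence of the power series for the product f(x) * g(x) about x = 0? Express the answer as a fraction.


The radius of 1/(1 - 21x) is 1/21 (nearest singularity at x = 1/21), and the radius of 1/(1 - 14x) is 1/14.
The product f(x)*g(x) = 1/((1 - 21x)(1 - 14x)) has singularities at both 1/21 and 1/14, so its radius of convergence is the distance to the nearest one:
min(1/21, 1/14) = 1/21.

1/21


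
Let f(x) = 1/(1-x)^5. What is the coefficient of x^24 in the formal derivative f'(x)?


Differentiate: d/dx [ 1/(1-x)^r ] = r / (1-x)^(r+1).
Here r = 5, so f'(x) = 5 / (1-x)^6.
The expansion of 1/(1-x)^(r+1) has coefficient of x^n equal to C(n+r, r).
So the coefficient of x^24 in f'(x) is
5 * C(29, 5) = 5 * 118755 = 593775

593775


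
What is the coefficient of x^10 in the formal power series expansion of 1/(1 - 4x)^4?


The general identity 1/(1 - c x)^r = sum_{k>=0} c^k C(k + r - 1, r - 1) x^k follows by substituting y = c x into 1/(1 - y)^r = sum_{k>=0} C(k + r - 1, r - 1) y^k.
For c = 4, r = 4, k = 10:
4^10 * C(13, 3) = 1048576 * 286 = 299892736.

299892736


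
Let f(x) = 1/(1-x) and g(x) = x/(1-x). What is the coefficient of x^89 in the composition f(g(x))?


First simplify the composition: f(g(x)) = 1/(1 - x/(1-x)) = (1-x)/((1-x) - x) = (1-x)/(1-2x).
Now extract the coefficient. Write (1-x)/(1-2x) = 1/(1-2x) - x/(1-2x).
The coefficient of x^n in 1/(1-2x) is 2^n, and in x/(1-2x) is 2^(n-1) (for n >= 1).
So the coefficient of x^89 is 2^89 - 2^88 = 618970019642690137449562112 - 309485009821345068724781056 = 309485009821345068724781056.

309485009821345068724781056


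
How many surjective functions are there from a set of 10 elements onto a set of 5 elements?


By inclusion-exclusion on which target elements are missed, the number of surjections from an n-set onto a k-set is
surj(n, k) = sum_{j=0}^{k} (-1)^j C(k, j) (k - j)^n.
Equivalently surj(n, k) = k! * S(n, k), where S(n, k) is the Stirling number of the second kind.
For n = 10, k = 5:
S(10, 5) = 42525, so
surj = 5! * 42525 = 120 * 42525 = 5103000.

5103000


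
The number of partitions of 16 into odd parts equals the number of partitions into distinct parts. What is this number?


Computing partitions of 16 into odd parts (1, 3, 5, ...):
Using the generating function prod_{k>=0} 1/(1-x^(2k+1)),
the count is 32

32


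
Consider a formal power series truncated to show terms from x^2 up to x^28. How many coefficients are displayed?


From x^2 to x^28 inclusive, the count is 28 - 2 + 1 = 27.

27


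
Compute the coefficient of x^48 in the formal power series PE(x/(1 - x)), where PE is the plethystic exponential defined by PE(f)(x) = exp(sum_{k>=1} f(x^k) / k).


For f(x) = x/(1 - x) we have
sum_{k>=1} f(x^k) / k = sum_{k>=1} (1/k) * x^k / (1 - x^k) = sum_{k, m >= 1} x^(k m) / k,
which after exponentiating simplifies to
PE(x/(1 - x)) = prod_{k>=1} 1 / (1 - x^k).
This is the generating function for the partition function p(n), so the coefficient of x^48 is p(48).
Computing p(48) by dynamic programming over parts 1, 2, ..., 48: p(48) = 147273.

147273


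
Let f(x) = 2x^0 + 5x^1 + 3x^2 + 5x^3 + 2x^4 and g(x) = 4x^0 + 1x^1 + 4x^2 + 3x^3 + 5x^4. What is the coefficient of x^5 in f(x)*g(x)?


Cauchy product at x^5:
5*5 + 3*3 + 5*4 + 2*1
= 56

56


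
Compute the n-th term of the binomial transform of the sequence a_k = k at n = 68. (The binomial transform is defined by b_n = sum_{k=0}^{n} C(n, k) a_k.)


With a_k = k, b_n = sum_{k=0}^{n} C(n, k) k. Using k * C(n, k) = n * C(n-1, k-1) gives b_n = n * sum_{k>=1} C(n-1, k-1) = n * 2^(n-1).
For n = 68: 68 * 2^67 = 68 * 147573952589676412928 = 10035028776097996079104.

10035028776097996079104


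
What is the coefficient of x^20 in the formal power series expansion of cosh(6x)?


The Maclaurin series is cosh(t) = sum_{m>=0} t^(2m) / (2m)!, so substituting t = 6x, only even powers of x are nonzero, with coefficient of x^(2m) equal to 6^(2m) / (2m)!.
For x^20 the coefficient is 6^20/20! = 3656158440062976/2432902008176640000 = 2125764/1414538125.

2125764/1414538125


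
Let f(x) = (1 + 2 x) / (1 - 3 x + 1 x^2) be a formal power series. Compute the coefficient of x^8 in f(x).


Write f(x) = sum_{k>=0} a_k x^k. Multiplying both sides by 1 - 3 x + 1 x^2 gives
(1 - 3 x + 1 x^2) sum_{k>=0} a_k x^k = 1 + 2 x.
Matching coefficients:
 x^0: a_0 = 1
 x^1: a_1 - 3 a_0 = 2  =>  a_1 = 3*1 + 2 = 5
 x^k (k >= 2): a_k = 3 a_{k-1} - 1 a_{k-2}.
Iterating: a_2 = 14, a_3 = 37, a_4 = 97, a_5 = 254, a_6 = 665, a_7 = 1741, a_8 = 4558.
So the coefficient of x^8 is 4558.

4558


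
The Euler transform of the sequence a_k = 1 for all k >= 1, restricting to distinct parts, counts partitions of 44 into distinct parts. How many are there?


Partitions of 44 into distinct parts can be computed via generating function.
Product (1+x)(1+x^2)(1+x^3)...
The coefficient of x^44 = 1816

1816


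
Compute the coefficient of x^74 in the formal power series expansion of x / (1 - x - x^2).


Let f(x) = sum_{k>=0} a_k x^k. Multiplying f(x) * (1 - x - x^2) = x and matching coefficients gives a_0 = 0, a_1 = 1, and a_k = a_{k-1} + a_{k-2} for k >= 2. These are the Fibonacci numbers F_k.
Iterating from F_0 = 0, F_1 = 1:
F_0=0, F_1=1, F_2=1, F_3=2, F_4=3, F_5=5, F_6=8, F_7=13, F_8=21, F_9=34, ...
F_74 = 1304969544928657.

1304969544928657


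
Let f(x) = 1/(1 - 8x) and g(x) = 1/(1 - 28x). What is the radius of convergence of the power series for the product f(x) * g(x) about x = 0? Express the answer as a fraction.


The radius of 1/(1 - 8x) is 1/8 (nearest singularity at x = 1/8), and the radius of 1/(1 - 28x) is 1/28.
The product f(x)*g(x) = 1/((1 - 8x)(1 - 28x)) has singularities at both 1/8 and 1/28, so its radius of convergence is the distance to the nearest one:
min(1/8, 1/28) = 1/28.

1/28


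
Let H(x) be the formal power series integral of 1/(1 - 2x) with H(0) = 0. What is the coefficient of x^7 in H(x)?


1/(1 - 2x) = sum_{k>=0} 2^k x^k. Integrating termwise with H(0) = 0:
H(x) = sum_{k>=0} 2^k x^(k+1) / (k+1) = sum_{m>=1} 2^(m-1) x^m / m.
For m = 7: 2^6/7 = 64/7 = 64/7.

64/7


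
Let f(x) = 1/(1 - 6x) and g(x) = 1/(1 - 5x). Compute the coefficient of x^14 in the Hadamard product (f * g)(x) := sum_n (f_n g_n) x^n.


f has coefficients f_k = 6^k and g has coefficients g_k = 5^k, so the Hadamard product has coefficient (f*g)_k = 6^k * 5^k = 30^k.
For k = 14: 30^14 = 478296900000000000000.

478296900000000000000


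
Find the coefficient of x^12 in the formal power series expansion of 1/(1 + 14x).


Write 1/(1 + c x) = 1/(1 - (-c) x) and apply the geometric-series identity
1/(1 - y) = sum_{k>=0} y^k to get 1/(1 + c x) = sum_{k>=0} (-c)^k x^k.
So the coefficient of x^k is (-c)^k = (-1)^k * c^k.
Here c = 14 and k = 12:
(-14)^12 = 1 * 56693912375296 = 56693912375296

56693912375296


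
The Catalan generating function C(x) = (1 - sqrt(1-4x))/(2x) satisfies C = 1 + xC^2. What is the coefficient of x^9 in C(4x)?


Substituting x -> 4x scales the n-th coefficient by 4^n, so [x^9] C(4x) = 4^9 * C_9.
C_9 = C(2*9, 9)/(10) = 48620/10 = 4862.
So 4^9 * 4862 = 262144 * 4862 = 1274544128.

1274544128


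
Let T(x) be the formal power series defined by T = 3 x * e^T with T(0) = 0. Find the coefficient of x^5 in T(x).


Apply the Lagrange inversion formula: if T = 3 x * phi(T) with phi(t) = e^t, then
[x^n] T = 3^n * (1/n) [t^(n-1)] phi(t)^n = 3^n * (1/n) [t^(n-1)] e^(n t) = 3^n * (1/n) * n^(n-1) / (n-1)! = 3^n * n^(n-1) / n!.
When c = 1 this is the Cayley count of rooted labeled trees on n vertices, divided by n!.
For n = 5: 3^5 * 5^4 / 5! = 243 * 625/120 = 10125/8.

10125/8


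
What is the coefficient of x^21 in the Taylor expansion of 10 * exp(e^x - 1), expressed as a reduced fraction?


exp(e^x - 1) = sum_{k>=0} Bell_k x^k / k!, where Bell_k is the k-th Bell number.
So the coefficient of x^21 is 10 * Bell_21 / 21!.
Computing: Bell_21 = 474869816156751 and 21! = 51090942171709440000, giving
10 * 474869816156751/51090942171709440000 = 158289938718917/1703031405723648000.

158289938718917/1703031405723648000


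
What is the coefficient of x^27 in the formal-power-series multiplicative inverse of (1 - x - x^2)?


Let the inverse be f(x) = sum_{k>=0} a_k x^k. From f(x) * (1 - x - x^2) = 1 and matching coefficients:
 x^0: a_0 = 1.
 x^1: a_1 - a_0 = 0, so a_1 = 1.
 x^k (k >= 2): a_k - a_{k-1} - a_{k-2} = 0, i.e. a_k = a_{k-1} + a_{k-2}.
This is the Fibonacci-type recurrence shifted so that a_0 = a_1 = 1.
Iterating: a_0=1, a_1=1, a_2=2, a_3=3, a_4=5, a_5=8, a_6=13, a_7=21, a_8=34, a_9=55, ...
a_27 = 317811.

317811


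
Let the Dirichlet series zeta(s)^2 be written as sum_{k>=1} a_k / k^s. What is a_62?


The Dirichlet convolution of the constant function 1 with itself gives (1 * 1)(k) = sum_{d | k} 1 = d(k), the number of positive divisors of k.
Since zeta(s) = sum_{k>=1} 1/k^s, we have zeta(s)^2 = sum_{k>=1} d(k)/k^s, so a_k = d(k).
For k = 62: the divisors are 1, 2, 31, 62.
Count = 4.

4


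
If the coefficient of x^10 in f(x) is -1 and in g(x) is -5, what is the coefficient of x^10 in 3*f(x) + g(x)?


Scalar multiplication scales coefficients: 3 * -1 = -3.
Then add the g coefficient: -3 + -5
= -8

-8


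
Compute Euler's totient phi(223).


phi(n) counts integers in [1, n] coprime to n. Using the multiplicative formula phi(n) = n * prod_{p | n} (1 - 1/p):
223 = 223, so
phi(223) = 223 * (1 - 1/223) = 222.

222


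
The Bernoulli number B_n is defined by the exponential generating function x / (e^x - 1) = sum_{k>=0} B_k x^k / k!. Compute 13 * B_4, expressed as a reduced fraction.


Bernoulli numbers can also be computed recursively via B_0 = 1 and sum_{j=0}^{m} C(m+1, j) B_j = 0 for m >= 1. Odd-index Bernoulli numbers vanish for k >= 3.
Computing B_4 = -1/30, so 13 * B_4 = 13 * -1/30 = -13/30.

-13/30


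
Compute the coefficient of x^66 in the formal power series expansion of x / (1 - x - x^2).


Let f(x) = sum_{k>=0} a_k x^k. Multiplying f(x) * (1 - x - x^2) = x and matching coefficients gives a_0 = 0, a_1 = 1, and a_k = a_{k-1} + a_{k-2} for k >= 2. These are the Fibonacci numbers F_k.
Iterating from F_0 = 0, F_1 = 1:
F_0=0, F_1=1, F_2=1, F_3=2, F_4=3, F_5=5, F_6=8, F_7=13, F_8=21, F_9=34, ...
F_66 = 27777890035288.

27777890035288


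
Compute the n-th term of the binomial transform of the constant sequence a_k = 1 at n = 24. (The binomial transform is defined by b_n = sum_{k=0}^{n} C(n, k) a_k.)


With a_k = 1 for all k, b_n = sum_{k=0}^{n} C(n, k) = 2^n by the binomial theorem.
For n = 24: 2^24 = 16777216.

16777216


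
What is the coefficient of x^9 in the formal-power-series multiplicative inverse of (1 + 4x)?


The inverse is 1/(1 + 4x). Apply the geometric identity 1/(1 - y) = sum_{k>=0} y^k with y = -4x:
1/(1 + 4x) = sum_{k>=0} (-4)^k x^k.
So the coefficient of x^9 is (-4)^9 = -262144.

-262144


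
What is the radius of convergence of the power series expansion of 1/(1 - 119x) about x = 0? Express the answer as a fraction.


Expanding 1/(1 - 119x) = sum_{k>=0} 119^k x^k, the series converges when |119x| < 1, i.e., |x| < 1/119.
So the radius of convergence is 1/119 = 1/119.

1/119


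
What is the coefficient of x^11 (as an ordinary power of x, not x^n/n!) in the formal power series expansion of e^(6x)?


The exponential series is e^y = sum_{k>=0} y^k / k!. Substituting y = 6x gives
e^(6x) = sum_{k>=0} 6^k x^k / k!.
So the coefficient of x^n is a^n/n! with a = 6, n = 11:
6^11 / 11! = 362797056/39916800 = 17496/1925

17496/1925


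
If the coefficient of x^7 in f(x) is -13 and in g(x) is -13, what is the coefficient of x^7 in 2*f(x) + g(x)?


Scalar multiplication scales coefficients: 2 * -13 = -26.
Then add the g coefficient: -26 + -13
= -39

-39


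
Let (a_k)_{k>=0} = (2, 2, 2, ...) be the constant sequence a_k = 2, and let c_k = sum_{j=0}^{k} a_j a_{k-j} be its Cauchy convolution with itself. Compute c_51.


Since a_j = 2 for all j >= 0, the convolution sum becomes
c_k = sum_{j=0}^{k} 2 * 2 = 4 * (k + 1).
Equivalently, the generating function of (a_k) is 2/(1 - x) and its square is 4/(1 - x)^2 = sum_{k>=0} 4(k + 1) x^k.
For k = 51: 4 * 52 = 208.

208


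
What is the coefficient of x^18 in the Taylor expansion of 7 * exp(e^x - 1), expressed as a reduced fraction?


exp(e^x - 1) = sum_{k>=0} Bell_k x^k / k!, where Bell_k is the k-th Bell number.
So the coefficient of x^18 is 7 * Bell_18 / 18!.
Computing: Bell_18 = 682076806159 and 18! = 6402373705728000, giving
7 * 682076806159/6402373705728000 = 97439543737/130660687872000.

97439543737/130660687872000


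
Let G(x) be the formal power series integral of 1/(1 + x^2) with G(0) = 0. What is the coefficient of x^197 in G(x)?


1/(1 + x^2) = sum_{j>=0} (-1)^j x^(2j). Integrating termwise with G(0) = 0:
G(x) = sum_{j>=0} (-1)^j x^(2j+1) / (2j+1) = arctan(x).
Only odd powers are nonzero. For x^197 write 197 = 2*98 + 1, giving
(-1)^98 / 197 = 1/197 = 1/197.

1/197


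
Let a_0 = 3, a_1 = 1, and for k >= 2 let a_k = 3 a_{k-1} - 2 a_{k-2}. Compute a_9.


Iterating the recurrence forward:
a_0 = 3
a_1 = 1
a_2 = 3*1 - 2*3 = -3
a_3 = 3*-3 - 2*1 = -11
a_4 = 3*-11 - 2*-3 = -27
a_5 = 3*-27 - 2*-11 = -59
a_6 = 3*-59 - 2*-27 = -123
a_7 = 3*-123 - 2*-59 = -251
a_8 = 3*-251 - 2*-123 = -507
a_9 = 3*-507 - 2*-251 = -1019
So a_9 = -1019.

-1019


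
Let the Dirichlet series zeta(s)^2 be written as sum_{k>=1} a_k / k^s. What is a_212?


The Dirichlet convolution of the constant function 1 with itself gives (1 * 1)(k) = sum_{d | k} 1 = d(k), the number of positive divisors of k.
Since zeta(s) = sum_{k>=1} 1/k^s, we have zeta(s)^2 = sum_{k>=1} d(k)/k^s, so a_k = d(k).
For k = 212: the divisors are 1, 2, 4, 53, 106, 212.
Count = 6.

6


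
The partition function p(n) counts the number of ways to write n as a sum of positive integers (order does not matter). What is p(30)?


Using the generating function prod_{k>=1} 1/(1-x^k), we compute p(30).
By dynamic programming over parts 1 through 30:
p(30) = 5604

5604


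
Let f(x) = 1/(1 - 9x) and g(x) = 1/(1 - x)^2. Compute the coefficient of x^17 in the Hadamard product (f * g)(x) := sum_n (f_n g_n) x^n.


f has coefficients f_k = 9^k. For g = 1/(1 - x)^2 the coefficient is g_k = C(k + 1, 1) = k + 1. The Hadamard coefficient is (f * g)_k = 9^k * (k + 1).
For k = 17: 9^17 * 18 = 16677181699666569 * 18 = 300189270593998242.

300189270593998242


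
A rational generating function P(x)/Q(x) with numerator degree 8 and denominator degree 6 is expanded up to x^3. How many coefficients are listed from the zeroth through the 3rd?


Expanding up to x^3 gives the coefficients for x^0, x^1, ..., x^3.
That is 3 + 1 = 4 coefficients in total.

4


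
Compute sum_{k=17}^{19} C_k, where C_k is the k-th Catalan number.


C_17 through C_19: 129644790, 477638700, 1767263190
Sum = 129644790 + 477638700 + 1767263190
= 2374546680

2374546680


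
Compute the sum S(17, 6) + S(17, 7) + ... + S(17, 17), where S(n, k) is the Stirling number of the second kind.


By definition, S(n, k) counts partitions of an n-set into exactly k nonempty blocks.
Computing row n = 17 for k = 6..17:
S(17, k): 17505749898, 25708104786, 20415995028, 9528822303, 2758334150, 512060978, 62022324, 4910178, 249900, 7820, 136, 1
Sum = 76496257502.

76496257502


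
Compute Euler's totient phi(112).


phi(n) counts integers in [1, n] coprime to n. Using the multiplicative formula phi(n) = n * prod_{p | n} (1 - 1/p):
112 = 2^4 * 7, so
phi(112) = 112 * (1 - 1/2) * (1 - 1/7) = 48.

48


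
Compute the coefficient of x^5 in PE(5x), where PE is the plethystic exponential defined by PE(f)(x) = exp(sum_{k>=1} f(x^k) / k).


With f(x) = 5x, the exponent is sum_{k>=1} 5 x^k / k = 5 * (-ln(1 - x)). Exponentiating:
PE(5x) = exp(-5 ln(1 - x)) = 1/(1 - x)^5.
By the negative binomial expansion, [x^n] 1/(1 - x)^5 = C(n + 4, 4).
For n = 5: C(9, 4) = 126.

126


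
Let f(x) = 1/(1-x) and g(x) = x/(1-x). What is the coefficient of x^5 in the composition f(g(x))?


First simplify the composition: f(g(x)) = 1/(1 - x/(1-x)) = (1-x)/((1-x) - x) = (1-x)/(1-2x).
Now extract the coefficient. Write (1-x)/(1-2x) = 1/(1-2x) - x/(1-2x).
The coefficient of x^n in 1/(1-2x) is 2^n, and in x/(1-2x) is 2^(n-1) (for n >= 1).
So the coefficient of x^5 is 2^5 - 2^4 = 32 - 16 = 16.

16


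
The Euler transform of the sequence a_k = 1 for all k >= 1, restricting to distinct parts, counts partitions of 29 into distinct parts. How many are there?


Partitions of 29 into distinct parts can be computed via generating function.
Product (1+x)(1+x^2)(1+x^3)...
The coefficient of x^29 = 256

256


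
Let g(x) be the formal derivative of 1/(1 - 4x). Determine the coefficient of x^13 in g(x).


Differentiate termwise: d/dx sum_{k>=0} 4^k x^k = sum_{k>=1} k 4^k x^(k-1) = sum_{j>=0} (j+1) 4^(j+1) x^j.
Equivalently, d/dx [1/(1 - 4x)] = 4/(1 - 4x)^2.
For j = 13: 14 * 4^14 = 14 * 268435456 = 3758096384.

3758096384


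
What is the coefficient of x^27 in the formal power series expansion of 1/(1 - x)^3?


The negative binomial / multiset identity is
1/(1 - x)^r = sum_{k>=0} C(k + r - 1, r - 1) x^k.
Here r = 3 and k = 27, so the coefficient is
C(27 + 2, 2) = C(29, 2)
= 406

406


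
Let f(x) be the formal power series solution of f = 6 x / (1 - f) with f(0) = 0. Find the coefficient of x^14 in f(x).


Apply Lagrange inversion: f = 6 x * phi(f) with phi(t) = 1/(1 - t), so
[x^n] f = 6^n * (1/n) [t^(n-1)] phi(t)^n = 6^n * (1/n) [t^(n-1)] (1 - t)^(-n) = 6^n * (1/n) C(2n - 2, n - 1) = 6^n * C_{n-1}.
For n = 14: C_13 = C(26, 13) / 14 = 10400600/14 = 742900.
With the 6^14 = 78364164096 factor, the coefficient is 78364164096 * 742900 = 58216737506918400.

58216737506918400


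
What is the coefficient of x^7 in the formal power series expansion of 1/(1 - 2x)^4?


The general identity 1/(1 - c x)^r = sum_{k>=0} c^k C(k + r - 1, r - 1) x^k follows by substituting y = c x into 1/(1 - y)^r = sum_{k>=0} C(k + r - 1, r - 1) y^k.
For c = 2, r = 4, k = 7:
2^7 * C(10, 3) = 128 * 120 = 15360.

15360


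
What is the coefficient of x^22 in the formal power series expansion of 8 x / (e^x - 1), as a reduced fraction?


The exponential generating function for Bernoulli numbers is
x / (e^x - 1) = sum_{k>=0} B_k x^k / k!.
So the coefficient of x^22 in 8 x / (e^x - 1) is 8 B_22 / 22!.
Computing: B_22 = 854513/138, 22! = 1124000727777607680000, giving
8 * 854513/138 / 1124000727777607680000 = 77683/1762637504923975680000.

77683/1762637504923975680000


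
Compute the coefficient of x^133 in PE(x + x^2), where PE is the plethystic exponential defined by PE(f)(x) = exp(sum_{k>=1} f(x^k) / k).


With f(x) = x + x^2, the exponent is sum_{k>=1} (x^k + x^(2k)) / k = -ln(1 - x) - ln(1 - x^2). Exponentiating:
PE(x + x^2) = 1 / ((1 - x)(1 - x^2)).
This is the generating function for partitions of n into parts of size 1 or 2. The number of 2's can be any j in 0..66, and the rest are 1's, so
[x^133] = floor(133/2) + 1 = 67.

67


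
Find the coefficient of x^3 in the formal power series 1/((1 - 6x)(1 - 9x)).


By partial fractions or Cauchy convolution:
The coefficient equals sum_{k=0}^{3} 6^k * 9^(3-k).
= 1755

1755


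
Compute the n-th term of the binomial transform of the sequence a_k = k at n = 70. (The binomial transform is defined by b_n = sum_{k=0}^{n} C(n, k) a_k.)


With a_k = k, b_n = sum_{k=0}^{n} C(n, k) k. Using k * C(n, k) = n * C(n-1, k-1) gives b_n = n * sum_{k>=1} C(n-1, k-1) = n * 2^(n-1).
For n = 70: 70 * 2^69 = 70 * 590295810358705651712 = 41320706725109395619840.

41320706725109395619840


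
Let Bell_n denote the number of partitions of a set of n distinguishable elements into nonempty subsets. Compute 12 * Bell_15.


Bell_15 can be computed from the Bell triangle or from Dobinski's identity Bell_n = (1/e) * sum_{k>=0} k^n / k!.
Computing Bell_15 = 1382958545.
Then 12 * 1382958545 = 16595502540.

16595502540


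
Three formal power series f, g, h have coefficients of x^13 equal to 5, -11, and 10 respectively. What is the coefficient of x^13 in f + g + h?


Series addition is componentwise:
5 + -11 + 10
= 4

4


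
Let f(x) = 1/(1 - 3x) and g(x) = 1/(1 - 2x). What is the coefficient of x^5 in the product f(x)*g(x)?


The coefficient of x^n in f*g is the Cauchy product: sum_{k=0}^{n} a^k * b^(n-k).
With a=3, b=2, n=5:
sum_{k=0}^{5} 3^k * 2^(5-k)
= 665

665


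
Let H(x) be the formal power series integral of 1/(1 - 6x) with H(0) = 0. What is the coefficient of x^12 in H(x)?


1/(1 - 6x) = sum_{k>=0} 6^k x^k. Integrating termwise with H(0) = 0:
H(x) = sum_{k>=0} 6^k x^(k+1) / (k+1) = sum_{m>=1} 6^(m-1) x^m / m.
For m = 12: 6^11/12 = 362797056/12 = 30233088.

30233088


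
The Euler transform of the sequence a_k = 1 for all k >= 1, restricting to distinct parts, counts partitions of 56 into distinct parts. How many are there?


Partitions of 56 into distinct parts can be computed via generating function.
Product (1+x)(1+x^2)(1+x^3)...
The coefficient of x^56 = 7108

7108


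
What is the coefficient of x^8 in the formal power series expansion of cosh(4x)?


The Maclaurin series is cosh(t) = sum_{m>=0} t^(2m) / (2m)!, so substituting t = 4x, only even powers of x are nonzero, with coefficient of x^(2m) equal to 4^(2m) / (2m)!.
For x^8 the coefficient is 4^8/8! = 65536/40320 = 512/315.

512/315


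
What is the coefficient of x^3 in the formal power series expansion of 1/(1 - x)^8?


The negative binomial / multiset identity is
1/(1 - x)^r = sum_{k>=0} C(k + r - 1, r - 1) x^k.
Here r = 8 and k = 3, so the coefficient is
C(3 + 7, 7) = C(10, 7)
= 120

120


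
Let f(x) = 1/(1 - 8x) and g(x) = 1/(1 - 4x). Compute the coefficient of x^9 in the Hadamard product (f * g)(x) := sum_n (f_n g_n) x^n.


f has coefficients f_k = 8^k and g has coefficients g_k = 4^k, so the Hadamard product has coefficient (f*g)_k = 8^k * 4^k = 32^k.
For k = 9: 32^9 = 35184372088832.

35184372088832


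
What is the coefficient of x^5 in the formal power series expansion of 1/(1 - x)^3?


The expansion 1/(1 - x)^r = sum_{k>=0} C(k + r - 1, r - 1) x^k follows from the multiset / negative-binomial theorem (or from repeated differentiation of the geometric series).
For r = 3 and k = 5:
C(7, 2) = 5040 / (2 * 120) = 21.

21


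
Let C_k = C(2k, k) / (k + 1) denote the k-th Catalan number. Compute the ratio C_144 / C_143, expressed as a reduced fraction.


Using C_k = (2k)! / (k! (k+1)!), the ratio C_{k+1}/C_k simplifies to
C_{k+1}/C_k = [(2k+2)! / ((k+1)! (k+2)!)] * [k! (k+1)! / (2k)!]
 = (2k+2)(2k+1) / ((k+1)(k+2)) = 2(2k+1) / (k+2).
For k = 143: 2(2*143 + 1) / (143 + 2) = 574/145 = 574/145.

574/145


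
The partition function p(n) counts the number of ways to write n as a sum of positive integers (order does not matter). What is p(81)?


Using the generating function prod_{k>=1} 1/(1-x^k), we compute p(81).
By dynamic programming over parts 1 through 81:
p(81) = 18004327

18004327


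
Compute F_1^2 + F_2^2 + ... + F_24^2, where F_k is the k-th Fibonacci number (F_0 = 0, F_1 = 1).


There is a standard identity sum_{k=0}^{N} F_k^2 = F_N * F_{N+1} (proved inductively from the telescoping relation F_k^2 = F_k F_{k+1} - F_{k-1} F_k). Then
sum_{k=1}^{24} F_k^2 = F_24 F_25 - F_0 F_1.
Computing: F_24 = 46368, F_25 = 75025, F_0 = 0, F_1 = 1.
Sum = 46368 * 75025 - 0 * 1 = 3478759200.

3478759200


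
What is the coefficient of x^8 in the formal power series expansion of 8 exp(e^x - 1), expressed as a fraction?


exp(e^x - 1) is the exponential generating function for the Bell numbers Bell_k: exp(e^x - 1) = sum_{k>=0} Bell_k x^k / k!.
So the coefficient of x^8 in 8 exp(e^x - 1) is 8 Bell_8 / 8!.
Computing: Bell_8 = 4140 and 8! = 40320, giving
8 * 4140/40320 = 23/28.

23/28


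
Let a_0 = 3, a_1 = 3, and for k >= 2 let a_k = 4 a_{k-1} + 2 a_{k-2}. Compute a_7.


Iterating the recurrence forward:
a_0 = 3
a_1 = 3
a_2 = 4*3 + 2*3 = 18
a_3 = 4*18 + 2*3 = 78
a_4 = 4*78 + 2*18 = 348
a_5 = 4*348 + 2*78 = 1548
a_6 = 4*1548 + 2*348 = 6888
a_7 = 4*6888 + 2*1548 = 30648
So a_7 = 30648.

30648


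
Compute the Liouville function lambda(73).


The Liouville function is lambda(k) = (-1)^Omega(k), where Omega(k) counts the prime factors of k with multiplicity.
Factoring: 73 = 73, so Omega(73) = 1.
lambda(73) = (-1)^1 = -1.

-1


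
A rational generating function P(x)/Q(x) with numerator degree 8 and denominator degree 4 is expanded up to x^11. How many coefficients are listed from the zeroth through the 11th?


Expanding up to x^11 gives the coefficients for x^0, x^1, ..., x^11.
That is 11 + 1 = 12 coefficients in total.

12


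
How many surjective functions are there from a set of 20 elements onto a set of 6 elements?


By inclusion-exclusion on which target elements are missed, the number of surjections from an n-set onto a k-set is
surj(n, k) = sum_{j=0}^{k} (-1)^j C(k, j) (k - j)^n.
Equivalently surj(n, k) = k! * S(n, k), where S(n, k) is the Stirling number of the second kind.
For n = 20, k = 6:
S(20, 6) = 4306078895384, so
surj = 6! * 4306078895384 = 720 * 4306078895384 = 3100376804676480.

3100376804676480


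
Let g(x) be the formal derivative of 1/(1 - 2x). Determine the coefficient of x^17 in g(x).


Differentiate termwise: d/dx sum_{k>=0} 2^k x^k = sum_{k>=1} k 2^k x^(k-1) = sum_{j>=0} (j+1) 2^(j+1) x^j.
Equivalently, d/dx [1/(1 - 2x)] = 2/(1 - 2x)^2.
For j = 17: 18 * 2^18 = 18 * 262144 = 4718592.

4718592


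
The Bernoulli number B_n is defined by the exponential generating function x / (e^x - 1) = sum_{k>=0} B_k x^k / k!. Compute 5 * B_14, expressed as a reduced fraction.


Bernoulli numbers can also be computed recursively via B_0 = 1 and sum_{j=0}^{m} C(m+1, j) B_j = 0 for m >= 1. Odd-index Bernoulli numbers vanish for k >= 3.
Computing B_14 = 7/6, so 5 * B_14 = 5 * 7/6 = 35/6.

35/6


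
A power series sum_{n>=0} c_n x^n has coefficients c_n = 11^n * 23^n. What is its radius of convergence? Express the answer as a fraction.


By the root test (Cauchy-Hadamard), the radius is R = 1 / limsup_n |c_n|^(1/n).
Here |c_n|^(1/n) = (11^n * 23^n)^(1/n) = 11 * 23 = 253 for all n.
So R = 1/253 = 1/253.

1/253


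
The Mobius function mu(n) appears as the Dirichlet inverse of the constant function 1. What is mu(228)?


228 has a squared prime factor, so mu(228) = 0.
Factorization reveals a repeated prime.

0


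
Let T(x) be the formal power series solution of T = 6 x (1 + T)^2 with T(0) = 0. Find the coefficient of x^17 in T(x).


Apply the Lagrange inversion formula: if T = 6 x * phi(T) with phi(t) = (1 + t)^2, then [x^n] T = 6^n * (1/n) [t^(n-1)] phi(t)^n = 6^n * (1/n) [t^(n-1)] (1 + t)^(2n) = 6^n * (1/n) C(2n, n-1).
Using the identity C(2n, n-1) = C(2n, n) * n / (n+1), the unscaled factor equals C(2n, n) / (n+1) = C_n, the n-th Catalan number.
For n = 17: C_17 = C(34, 17) / 18 = 2333606220/18 = 129644790.
With the 6^17 = 16926659444736 factor, the coefficient is 16926659444736 * 129644790 = 2194453209114315325440.

2194453209114315325440


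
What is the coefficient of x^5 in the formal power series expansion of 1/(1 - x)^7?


The expansion 1/(1 - x)^r = sum_{k>=0} C(k + r - 1, r - 1) x^k follows from the multiset / negative-binomial theorem (or from repeated differentiation of the geometric series).
For r = 7 and k = 5:
C(11, 6) = 39916800 / (720 * 120) = 462.

462


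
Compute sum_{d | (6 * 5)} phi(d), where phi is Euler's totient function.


First, 6 * 5 = 30. One classical identity is sum_{d | n} phi(d) = n (each k in [1, n] has a unique gcd with n, and among the k's with gcd(k, n) = n/d there are phi(d) of them). So the sum equals 30. We also verify directly:
Divisors of 30: 1, 2, 3, 5, 6, 10, 15, 30.
phi values: 1, 1, 2, 4, 2, 4, 8, 8.
Sum = 30.

30


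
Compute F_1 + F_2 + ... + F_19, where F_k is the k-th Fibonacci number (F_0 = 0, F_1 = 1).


Use the identity sum_{k=0}^{N} F_k = F_{N+2} - 1 (which follows from F_{k+2} - F_{k+1} = F_k). Then
sum_{k=1}^{19} F_k = (F_{21} - 1) - (F_{2} - 1) = F_{21} - F_{2}.
Computing: F_{21} = 10946, F_{2} = 1, so
Sum = 10946 - 1 = 10945.

10945
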